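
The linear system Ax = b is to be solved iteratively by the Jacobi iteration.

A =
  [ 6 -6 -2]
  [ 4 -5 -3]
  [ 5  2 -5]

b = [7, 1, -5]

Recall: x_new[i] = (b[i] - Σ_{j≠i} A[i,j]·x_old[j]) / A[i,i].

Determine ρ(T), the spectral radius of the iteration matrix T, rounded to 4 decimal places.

Let D = diag(6, -5, -5); L, U the strict triangles.
Jacobi T = -D⁻¹(L+U): T[2,1] = -(2)/(-5) = +0.4000; T[2,2] = 0.
  T[0,:] = [+0.0000, +1.0000, +0.3333]
  T[1,:] = [+0.8000, +0.0000, -0.6000]
  T[2,:] = [+1.0000, +0.4000, +0.0000]
eigenvalue magnitudes: 1.1499, 0.6550, 0.6550.
ρ(T) = max|λ| = 1.1499; 1.1499 > 1: divergent.

1.1499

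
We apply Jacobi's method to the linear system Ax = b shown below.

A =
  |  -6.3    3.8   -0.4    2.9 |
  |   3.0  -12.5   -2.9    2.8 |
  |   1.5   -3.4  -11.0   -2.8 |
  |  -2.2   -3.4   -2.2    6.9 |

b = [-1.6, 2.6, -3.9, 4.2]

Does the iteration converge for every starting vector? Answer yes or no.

yes

Split A = D + L + U, D = diag(-6.3, -12.5, -11, 6.9).
Jacobi T = -D⁻¹(L+U): T[2,3] = -(-2.8)/(-11) = -0.2545; T[2,2] = 0.
  T[0,:] = [+0.0000 +0.6032 -0.0635 +0.4603]
  T[1,:] = [+0.2400 +0.0000 -0.2320 +0.2240]
  T[2,:] = [+0.1364 -0.3091 +0.0000 -0.2545]
  T[3,:] = [+0.3188 +0.4928 +0.3188 +0.0000]
|roots of det(T-λI)|: 0.7403, 0.3620, 0.3620, 0.0480.
ρ(T) = max|λ| = 0.7403; 0.7403 < 1, so it converges for any x₀.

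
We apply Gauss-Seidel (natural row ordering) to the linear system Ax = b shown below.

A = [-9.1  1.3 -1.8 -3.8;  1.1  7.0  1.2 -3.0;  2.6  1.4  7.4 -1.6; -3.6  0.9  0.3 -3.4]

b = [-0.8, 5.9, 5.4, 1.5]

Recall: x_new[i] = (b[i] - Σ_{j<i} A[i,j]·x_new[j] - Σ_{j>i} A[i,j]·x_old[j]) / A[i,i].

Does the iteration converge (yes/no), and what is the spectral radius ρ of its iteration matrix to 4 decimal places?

yes, ρ = 0.5715

Split A = D + L + U, D = diag(-9.1, 7, 7.4, -3.4).
GS T = -(D+L)⁻¹U: row 0 first, T[0,3] = -(-3.8)/(-9.1) = -0.4176; later rows by forward substitution.
  T[0,:] = [+0.0000 +0.1429 -0.1978 -0.4176]
  T[1,:] = [+0.0000 -0.0224 -0.1403 +0.4942]
  T[2,:] = [+0.0000 -0.0459 +0.0960 +0.2694]
  T[3,:] = [+0.0000 -0.1613 +0.1808 +0.5967]
|λ(T)| sorted: 0.5715, 0.0990, 0.0990, 0.0000.
ρ(T) = max|λ| = 0.5715; 0.5715 < 1, so it converges for any x₀.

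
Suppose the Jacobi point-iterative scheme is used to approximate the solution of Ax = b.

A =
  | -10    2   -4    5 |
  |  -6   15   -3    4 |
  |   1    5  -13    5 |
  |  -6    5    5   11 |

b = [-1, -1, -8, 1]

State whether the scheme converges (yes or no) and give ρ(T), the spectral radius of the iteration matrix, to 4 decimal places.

yes, ρ = 0.8333

A = D + L + U where D = diag(-10, 15, -13, 11).
Jacobi T = -D⁻¹(L+U): T[3,1] = -(5)/(11) = -0.4545; T[3,3] = 0.
  T[0,:] = [+0.0000  +0.2000  -0.4000  +0.5000]
  T[1,:] = [+0.4000  +0.0000  +0.2000  -0.2667]
  T[2,:] = [+0.0769  +0.3846  +0.0000  +0.3846]
  T[3,:] = [+0.5455  -0.4545  -0.4545  +0.0000]
|λ(T)| sorted: 0.8333, 0.5386, 0.5386, 0.0781.
spectral radius ρ = 0.8333; 0.8333 < 1, so it converges for any x₀.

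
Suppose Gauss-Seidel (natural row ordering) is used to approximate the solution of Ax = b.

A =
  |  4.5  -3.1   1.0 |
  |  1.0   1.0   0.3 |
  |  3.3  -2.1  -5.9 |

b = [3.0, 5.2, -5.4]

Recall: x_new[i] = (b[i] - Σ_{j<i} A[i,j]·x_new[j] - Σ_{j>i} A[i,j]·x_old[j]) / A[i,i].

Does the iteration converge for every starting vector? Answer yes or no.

Diagonal D = diag(4.5, 1, -5.9); L, U strict lower/upper.
GS T = -(D+L)⁻¹U: row 0 first, T[0,2] = -(1)/(4.5) = -0.2222; later rows by forward substitution.
  T[0,:] = [+0.0000 +0.6889 -0.2222]
  T[1,:] = [+0.0000 -0.6889 -0.0778]
  T[2,:] = [+0.0000 +0.6305 -0.0966]
eigenvalue magnitudes: 0.5894, 0.1961, 0.0000.
ρ = 0.5894; 0.5894 < 1, so it converges for any x₀.

yes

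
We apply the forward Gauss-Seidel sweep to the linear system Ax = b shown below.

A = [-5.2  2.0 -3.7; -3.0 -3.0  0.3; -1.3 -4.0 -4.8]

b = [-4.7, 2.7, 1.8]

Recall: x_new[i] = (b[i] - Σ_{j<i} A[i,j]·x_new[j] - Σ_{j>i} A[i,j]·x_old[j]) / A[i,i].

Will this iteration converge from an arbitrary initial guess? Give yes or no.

yes

Split A = D + L + U, D = diag(-5.2, -3, -4.8).
GS T = -(D+L)⁻¹U: row 0 first, T[0,2] = -(-3.7)/(-5.2) = -0.7115; later rows by forward substitution.
  T[0,:] = [+0.0000 +0.3846 -0.7115]
  T[1,:] = [+0.0000 -0.3846 +0.8115]
  T[2,:] = [+0.0000 +0.2163 -0.4836]
moduli |λ_i(T)| = 0.8560, 0.0122, 0.0000.
spectral radius ρ = 0.8560; 0.8560 < 1, so it converges for any x₀.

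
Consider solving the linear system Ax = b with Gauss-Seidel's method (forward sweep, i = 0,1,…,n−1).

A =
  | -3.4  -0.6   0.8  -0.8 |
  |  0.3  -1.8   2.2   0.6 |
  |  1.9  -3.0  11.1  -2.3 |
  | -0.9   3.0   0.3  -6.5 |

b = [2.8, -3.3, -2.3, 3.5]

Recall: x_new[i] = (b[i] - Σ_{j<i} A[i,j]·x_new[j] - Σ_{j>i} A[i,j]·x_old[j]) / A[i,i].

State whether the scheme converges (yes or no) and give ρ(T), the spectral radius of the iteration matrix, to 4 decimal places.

yes, ρ = 0.7124

A = D + L + U where D = diag(-3.4, -1.8, 11.1, -6.5).
GS T = -(D+L)⁻¹U: row 0 first, T[0,1] = -(-0.6)/(-3.4) = -0.1765; later rows by forward substitution.
  T[0,:] = [+0.0000  -0.1765  +0.2353  -0.2353]
  T[1,:] = [+0.0000  -0.0294  +1.2614  +0.2941]
  T[2,:] = [+0.0000  +0.0223  +0.3007  +0.3270]
  T[3,:] = [+0.0000  +0.0119  +0.5635  +0.1834]
eigenvalue magnitudes: 0.7124, 0.2179, 0.0399, 0.0000.
ρ(T) = max|λ| = 0.7124; 0.7124 < 1, so it converges for any x₀.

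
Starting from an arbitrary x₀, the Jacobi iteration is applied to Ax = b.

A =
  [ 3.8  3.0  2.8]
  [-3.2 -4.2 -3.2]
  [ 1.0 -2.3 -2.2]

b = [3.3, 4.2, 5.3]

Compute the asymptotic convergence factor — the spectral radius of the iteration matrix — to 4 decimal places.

1.1552

Diagonal D = diag(3.8, -4.2, -2.2); L, U strict lower/upper.
Jacobi: T = -D⁻¹(L+U), T[1,0] = -(-3.2)/(-4.2) = -0.7619; T[1,1] = 0.
  T[0,:] = [+0.0000  -0.7895  -0.7368]
  T[1,:] = [-0.7619  +0.0000  -0.7619]
  T[2,:] = [+0.4545  -1.0455  +0.0000]
|λ(T)| sorted: 1.1552, 0.8271, 0.3281.
ρ(T) = max|λ| = 1.1552; 1.1552 > 1 ⇒ diverges.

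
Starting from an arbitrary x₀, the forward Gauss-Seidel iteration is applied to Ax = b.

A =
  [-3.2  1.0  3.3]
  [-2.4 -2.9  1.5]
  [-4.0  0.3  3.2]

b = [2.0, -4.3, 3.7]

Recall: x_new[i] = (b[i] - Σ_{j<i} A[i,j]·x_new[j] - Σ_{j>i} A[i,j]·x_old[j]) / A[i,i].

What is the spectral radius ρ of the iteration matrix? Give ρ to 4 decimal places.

Let D = diag(-3.2, -2.9, 3.2); L, U the strict triangles.
Gauss-Seidel: T = -(D+L)⁻¹U, row 0 first, T[0,1] = -(1)/(-3.2) = +0.3125; later rows by forward substitution.
  T[0,:] = [+0.0000  +0.3125  +1.0312]
  T[1,:] = [+0.0000  -0.2586  -0.3362]
  T[2,:] = [+0.0000  +0.4149  +1.3206]
|λ(T)| sorted: 1.2267, 0.1647, 0.0000.
spectral radius ρ = 1.2267; 1.2267 > 1, so it fails to converge.

1.2267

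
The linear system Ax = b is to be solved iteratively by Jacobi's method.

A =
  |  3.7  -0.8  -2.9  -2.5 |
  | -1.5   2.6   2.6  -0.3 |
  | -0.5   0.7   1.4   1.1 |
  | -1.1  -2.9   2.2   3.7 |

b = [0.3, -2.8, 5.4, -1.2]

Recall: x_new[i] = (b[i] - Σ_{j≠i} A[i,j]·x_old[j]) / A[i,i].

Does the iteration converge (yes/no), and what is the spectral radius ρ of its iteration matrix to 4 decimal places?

Diagonal D = diag(3.7, 2.6, 1.4, 3.7); L, U strict lower/upper.
T_J = -D⁻¹(L+U): T[3,0] = -(-1.1)/(3.7) = +0.2973; T[3,3] = 0.
  T[0,:] = [+0.0000 +0.2162 +0.7838 +0.6757]
  T[1,:] = [+0.5769 +0.0000 -1.0000 +0.1154]
  T[2,:] = [+0.3571 -0.5000 +0.0000 -0.7857]
  T[3,:] = [+0.2973 +0.7838 -0.5946 +0.0000]
eigenvalue magnitudes: 1.2701, 0.9005, 0.9005, 0.4894.
spectral radius ρ = 1.2701; 1.2701 > 1: divergent.

no, ρ = 1.2701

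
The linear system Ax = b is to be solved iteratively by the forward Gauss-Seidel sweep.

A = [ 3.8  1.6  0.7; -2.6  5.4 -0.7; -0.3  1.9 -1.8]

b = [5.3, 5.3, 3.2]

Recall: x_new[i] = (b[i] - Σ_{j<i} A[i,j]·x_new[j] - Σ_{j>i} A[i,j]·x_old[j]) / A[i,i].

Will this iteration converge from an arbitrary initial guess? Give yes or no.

yes

Write A = D+L+U with D = diag(3.8, 5.4, -1.8).
GS T = -(D+L)⁻¹U: row 0 first, T[0,2] = -(0.7)/(3.8) = -0.1842; later rows by forward substitution.
  T[0,:] = [+0.0000 -0.4211 -0.1842]
  T[1,:] = [+0.0000 -0.2027 +0.0409]
  T[2,:] = [+0.0000 -0.1438 +0.0739]
eigenvalue magnitudes: 0.1795, 0.0507, 0.0000.
spectral radius ρ = 0.1795; 0.1795 < 1, so it converges for any x₀.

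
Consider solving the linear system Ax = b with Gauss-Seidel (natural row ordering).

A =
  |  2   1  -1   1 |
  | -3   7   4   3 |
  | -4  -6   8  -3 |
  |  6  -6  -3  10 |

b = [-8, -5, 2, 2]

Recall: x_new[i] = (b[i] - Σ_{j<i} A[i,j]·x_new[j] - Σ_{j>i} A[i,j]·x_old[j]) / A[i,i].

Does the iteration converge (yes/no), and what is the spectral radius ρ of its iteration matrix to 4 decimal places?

yes, ρ = 0.8255

Write A = D+L+U with D = diag(2, 7, 8, 10).
Gauss-Seidel: T = -(D+L)⁻¹U, row 0 first, T[0,3] = -(1)/(2) = -0.5000; later rows by forward substitution.
  T[0,:] = [+0.0000  -0.5000  +0.5000  -0.5000]
  T[1,:] = [+0.0000  -0.2143  -0.3571  -0.6429]
  T[2,:] = [+0.0000  -0.4107  -0.0179  -0.3571]
  T[3,:] = [+0.0000  +0.0482  -0.5196  -0.1929]
|roots of det(T-λI)|: 0.8255, 0.2791, 0.2791, 0.0000.
spectral radius ρ = 0.8255; 0.8255 < 1, so it converges for any x₀.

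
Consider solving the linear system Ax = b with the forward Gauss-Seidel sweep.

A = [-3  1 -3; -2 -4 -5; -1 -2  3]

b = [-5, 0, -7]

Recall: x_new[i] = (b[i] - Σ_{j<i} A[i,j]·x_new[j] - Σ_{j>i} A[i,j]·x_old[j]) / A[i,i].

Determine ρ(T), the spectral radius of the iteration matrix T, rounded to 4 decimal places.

0.8333

Write A = D+L+U with D = diag(-3, -4, 3).
GS T = -(D+L)⁻¹U: row 0 first, T[0,2] = -(-3)/(-3) = -1.0000; later rows by forward substitution.
  T[0,:] = [+0.0000  +0.3333  -1.0000]
  T[1,:] = [+0.0000  -0.1667  -0.7500]
  T[2,:] = [+0.0000  +0.0000  -0.8333]
|λ(T)| sorted: 0.8333, 0.1667, 0.0000.
ρ(T) = max|λ| = 0.8333; 0.8333 < 1: convergent.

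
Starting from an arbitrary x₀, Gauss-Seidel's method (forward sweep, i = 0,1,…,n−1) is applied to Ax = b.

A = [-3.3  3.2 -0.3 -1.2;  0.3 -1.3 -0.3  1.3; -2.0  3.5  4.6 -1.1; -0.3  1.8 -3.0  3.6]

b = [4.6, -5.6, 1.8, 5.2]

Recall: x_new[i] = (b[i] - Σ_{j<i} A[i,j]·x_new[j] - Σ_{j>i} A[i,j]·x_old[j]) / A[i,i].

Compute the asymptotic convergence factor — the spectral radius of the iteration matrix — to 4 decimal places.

0.9409

A = D + L + U where D = diag(-3.3, -1.3, 4.6, 3.6).
Gauss-Seidel: T = -(D+L)⁻¹U, row 0 first, T[0,3] = -(-1.2)/(-3.3) = -0.3636; later rows by forward substitution.
  T[0,:] = [+0.0000  +0.9697  -0.0909  -0.3636]
  T[1,:] = [+0.0000  +0.2238  -0.2517  +0.9161]
  T[2,:] = [+0.0000  +0.2513  +0.1520  -0.6160]
  T[3,:] = [+0.0000  +0.1784  +0.2450  -1.0017]
|roots of det(T-λI)|: 0.9409, 0.2992, 0.0158, 0.0000.
ρ = 0.9409; 0.9409 < 1 ⇒ converges.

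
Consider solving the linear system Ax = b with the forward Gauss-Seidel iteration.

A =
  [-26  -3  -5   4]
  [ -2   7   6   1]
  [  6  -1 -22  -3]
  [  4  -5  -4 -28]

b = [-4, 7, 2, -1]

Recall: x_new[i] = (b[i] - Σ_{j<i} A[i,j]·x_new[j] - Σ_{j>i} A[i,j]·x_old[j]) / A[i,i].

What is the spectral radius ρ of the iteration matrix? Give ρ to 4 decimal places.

Diagonal D = diag(-26, 7, -22, -28); L, U strict lower/upper.
T_GS = -(D+L)⁻¹U: row 0 first, T[0,2] = -(-5)/(-26) = -0.1923; later rows by forward substitution.
  T[0,:] = [+0.0000  -0.1154  -0.1923  +0.1538]
  T[1,:] = [+0.0000  -0.0330  -0.9121  -0.0989]
  T[2,:] = [+0.0000  -0.0300  -0.0110  -0.0899]
  T[3,:] = [+0.0000  -0.0063  +0.1370  +0.0525]
moduli |λ_i(T)| = 0.1665, 0.1076, 0.1076, 0.0000.
ρ = 0.1665; 0.1665 < 1: convergent.

0.1665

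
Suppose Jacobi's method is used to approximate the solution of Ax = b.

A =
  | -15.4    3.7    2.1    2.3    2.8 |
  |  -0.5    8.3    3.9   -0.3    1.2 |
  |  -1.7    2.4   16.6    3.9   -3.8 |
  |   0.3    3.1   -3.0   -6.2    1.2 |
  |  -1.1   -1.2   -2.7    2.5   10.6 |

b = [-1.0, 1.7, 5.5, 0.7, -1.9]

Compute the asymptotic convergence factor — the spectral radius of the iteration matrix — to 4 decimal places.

0.6174

Diagonal D = diag(-15.4, 8.3, 16.6, -6.2, 10.6); L, U strict lower/upper.
Jacobi T = -D⁻¹(L+U): T[0,3] = -(2.3)/(-15.4) = +0.1494; T[0,0] = 0.
  T[0,:] = [+0.0000, +0.2403, +0.1364, +0.1494, +0.1818]
  T[1,:] = [+0.0602, +0.0000, -0.4699, +0.0361, -0.1446]
  T[2,:] = [+0.1024, -0.1446, +0.0000, -0.2349, +0.2289]
  T[3,:] = [+0.0484, +0.5000, -0.4839, +0.0000, +0.1935]
  T[4,:] = [+0.1038, +0.1132, +0.2547, -0.2358, +0.0000]
|λ(T)| sorted: 0.6174, 0.4166, 0.3012, 0.3012, 0.1317.
ρ = 0.6174; 0.6174 < 1: convergent.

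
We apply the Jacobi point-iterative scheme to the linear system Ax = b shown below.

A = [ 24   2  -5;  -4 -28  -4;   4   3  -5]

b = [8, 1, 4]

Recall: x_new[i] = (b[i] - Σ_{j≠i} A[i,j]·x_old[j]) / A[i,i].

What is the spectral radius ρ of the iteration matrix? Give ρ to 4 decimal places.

0.3423

A = D + L + U where D = diag(24, -28, -5).
Jacobi: T = -D⁻¹(L+U), T[2,0] = -(4)/(-5) = +0.8000; T[2,2] = 0.
  T[0,:] = [+0.0000  -0.0833  +0.2083]
  T[1,:] = [-0.1429  +0.0000  -0.1429]
  T[2,:] = [+0.8000  +0.6000  +0.0000]
|eigenvalues of T|: 0.3423, 0.2416, 0.1008.
ρ(T) = max|λ| = 0.3423; 0.3423 < 1, so it converges for any x₀.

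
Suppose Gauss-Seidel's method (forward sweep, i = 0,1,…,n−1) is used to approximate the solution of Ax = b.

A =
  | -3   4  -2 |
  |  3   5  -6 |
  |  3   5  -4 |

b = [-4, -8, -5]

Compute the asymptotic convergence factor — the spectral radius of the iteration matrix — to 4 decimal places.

1.5000

Diagonal D = diag(-3, 5, -4); L, U strict lower/upper.
GS T = -(D+L)⁻¹U: row 0 first, T[0,1] = -(4)/(-3) = +1.3333; later rows by forward substitution.
  T[0,:] = [+0.0000 +1.3333 -0.6667]
  T[1,:] = [+0.0000 -0.8000 +1.6000]
  T[2,:] = [+0.0000 +0.0000 +1.5000]
|eigenvalues of T|: 1.5000, 0.8000, 0.0000.
spectral radius ρ = 1.5000; 1.5000 > 1: divergent.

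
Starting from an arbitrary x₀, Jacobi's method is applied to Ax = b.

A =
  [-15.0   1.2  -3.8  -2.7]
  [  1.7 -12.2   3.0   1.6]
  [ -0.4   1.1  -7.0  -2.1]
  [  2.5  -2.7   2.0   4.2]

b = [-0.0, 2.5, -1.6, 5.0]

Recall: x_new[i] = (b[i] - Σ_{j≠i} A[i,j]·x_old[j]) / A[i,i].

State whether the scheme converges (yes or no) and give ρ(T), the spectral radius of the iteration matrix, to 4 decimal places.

Let D = diag(-15, -12.2, -7, 4.2); L, U the strict triangles.
Jacobi T = -D⁻¹(L+U): T[1,3] = -(1.6)/(-12.2) = +0.1311; T[1,1] = 0.
  T[0,:] = [+0.0000  +0.0800  -0.2533  -0.1800]
  T[1,:] = [+0.1393  +0.0000  +0.2459  +0.1311]
  T[2,:] = [-0.0571  +0.1571  +0.0000  -0.3000]
  T[3,:] = [-0.5952  +0.6429  -0.4762  +0.0000]
|roots of det(T-λI)|: 0.7701, 0.3500, 0.3500, 0.1088.
ρ(T) = max|λ| = 0.7701; 0.7701 < 1 ⇒ converges.

yes, ρ = 0.7701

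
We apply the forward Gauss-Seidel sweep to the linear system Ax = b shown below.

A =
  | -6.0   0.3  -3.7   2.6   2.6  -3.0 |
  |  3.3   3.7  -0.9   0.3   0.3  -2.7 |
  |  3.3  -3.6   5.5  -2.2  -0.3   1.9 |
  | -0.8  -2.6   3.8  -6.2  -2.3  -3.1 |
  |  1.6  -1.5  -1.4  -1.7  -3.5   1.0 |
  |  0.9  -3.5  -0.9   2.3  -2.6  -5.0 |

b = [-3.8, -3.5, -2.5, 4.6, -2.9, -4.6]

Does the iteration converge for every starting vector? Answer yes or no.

Write A = D+L+U with D = diag(-6, 3.7, 5.5, -6.2, -3.5, -5).
Gauss-Seidel: T = -(D+L)⁻¹U, row 0 first, T[0,2] = -(-3.7)/(-6) = -0.6167; later rows by forward substitution.
  T[0,:] = [+0.0000  +0.0500  -0.6167  +0.4333  +0.4333  -0.5000]
  T[1,:] = [+0.0000  -0.0446  +0.7932  -0.4676  -0.4676  +1.1757]
  T[2,:] = [+0.0000  -0.0592  +0.8892  -0.1660  -0.5115  +0.7241]
  T[3,:] = [+0.0000  -0.0240  +0.2919  +0.0384  -0.5443  -0.4847]
  T[4,:] = [+0.0000  +0.0773  -1.1193  +0.4463  +0.8675  -0.5009]
  T[5,:] = [+0.0000  -0.0004  -0.1100  +0.2208  -0.2041  -1.0058]
|eigenvalues of T|: 1.4971, 0.7933, 0.1802, 0.1802, 0.0024, 0.0000.
ρ(T) = max|λ| = 1.4971; 1.4971 > 1, so it fails to converge.

no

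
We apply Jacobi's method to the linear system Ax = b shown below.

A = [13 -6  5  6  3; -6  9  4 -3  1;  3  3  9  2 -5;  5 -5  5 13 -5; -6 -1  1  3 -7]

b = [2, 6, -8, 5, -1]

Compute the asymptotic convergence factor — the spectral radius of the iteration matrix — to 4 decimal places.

Diagonal D = diag(13, 9, 9, 13, -7); L, U strict lower/upper.
Jacobi T = -D⁻¹(L+U): T[0,3] = -(6)/(13) = -0.4615; T[0,0] = 0.
  T[0,:] = [+0.0000  +0.4615  -0.3846  -0.4615  -0.2308]
  T[1,:] = [+0.6667  +0.0000  -0.4444  +0.3333  -0.1111]
  T[2,:] = [-0.3333  -0.3333  +0.0000  -0.2222  +0.5556]
  T[3,:] = [-0.3846  +0.3846  -0.3846  +0.0000  +0.3846]
  T[4,:] = [-0.8571  -0.1429  +0.1429  +0.4286  +0.0000]
eigenvalue magnitudes: 1.1463, 0.8157, 0.6288, 0.6046, 0.3547.
ρ(T) = max|λ| = 1.1463; 1.1463 > 1: divergent.

1.1463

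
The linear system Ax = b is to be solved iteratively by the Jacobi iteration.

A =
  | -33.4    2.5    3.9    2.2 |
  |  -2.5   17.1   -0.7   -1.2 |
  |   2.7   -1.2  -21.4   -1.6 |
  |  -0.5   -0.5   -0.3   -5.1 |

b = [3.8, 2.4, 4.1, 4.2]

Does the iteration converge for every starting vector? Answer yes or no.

yes

Let D = diag(-33.4, 17.1, -21.4, -5.1); L, U the strict triangles.
Jacobi T = -D⁻¹(L+U): T[3,2] = -(-0.3)/(-5.1) = -0.0588; T[3,3] = 0.
  T[0,:] = [+0.0000, +0.0749, +0.1168, +0.0659]
  T[1,:] = [+0.1462, +0.0000, +0.0409, +0.0702]
  T[2,:] = [+0.1262, -0.0561, +0.0000, -0.0748]
  T[3,:] = [-0.0980, -0.0980, -0.0588, +0.0000]
moduli |λ_i(T)| = 0.1673, 0.1303, 0.0935, 0.0935.
ρ = 0.1673; 0.1673 < 1, so it converges for any x₀.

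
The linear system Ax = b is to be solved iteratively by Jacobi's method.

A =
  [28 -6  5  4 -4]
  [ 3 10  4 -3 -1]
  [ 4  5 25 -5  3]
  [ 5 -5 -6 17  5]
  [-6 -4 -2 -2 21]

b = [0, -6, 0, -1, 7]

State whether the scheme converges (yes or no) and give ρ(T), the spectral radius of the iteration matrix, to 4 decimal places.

yes, ρ = 0.5270

A = D + L + U where D = diag(28, 10, 25, 17, 21).
Jacobi: T = -D⁻¹(L+U), T[0,4] = -(-4)/(28) = +0.1429; T[0,0] = 0.
  T[0,:] = [+0.0000 +0.2143 -0.1786 -0.1429 +0.1429]
  T[1,:] = [-0.3000 +0.0000 -0.4000 +0.3000 +0.1000]
  T[2,:] = [-0.1600 -0.2000 +0.0000 +0.2000 -0.1200]
  T[3,:] = [-0.2941 +0.2941 +0.3529 +0.0000 -0.2941]
  T[4,:] = [+0.2857 +0.1905 +0.0952 +0.0952 +0.0000]
eigenvalue magnitudes: 0.5270, 0.4113, 0.4113, 0.1493, 0.0746.
ρ = 0.5270; 0.5270 < 1, so it converges for any x₀.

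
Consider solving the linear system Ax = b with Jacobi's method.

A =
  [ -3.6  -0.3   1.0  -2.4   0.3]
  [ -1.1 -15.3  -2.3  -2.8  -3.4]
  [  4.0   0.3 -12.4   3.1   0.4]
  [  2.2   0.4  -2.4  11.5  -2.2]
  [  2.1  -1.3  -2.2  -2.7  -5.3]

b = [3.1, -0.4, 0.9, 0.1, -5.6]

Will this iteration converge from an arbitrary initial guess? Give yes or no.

Let D = diag(-3.6, -15.3, -12.4, 11.5, -5.3); L, U the strict triangles.
Jacobi: T = -D⁻¹(L+U), T[3,2] = -(-2.4)/(11.5) = +0.2087; T[3,3] = 0.
  T[0,:] = [+0.0000 -0.0833 +0.2778 -0.6667 +0.0833]
  T[1,:] = [-0.0719 +0.0000 -0.1503 -0.1830 -0.2222]
  T[2,:] = [+0.3226 +0.0242 +0.0000 +0.2500 +0.0323]
  T[3,:] = [-0.1913 -0.0348 +0.2087 +0.0000 +0.1913]
  T[4,:] = [+0.3962 -0.2453 -0.4151 -0.5094 +0.0000]
|eigenvalues of T|: 0.6708, 0.3428, 0.3428, 0.2549, 0.0595.
ρ(T) = max|λ| = 0.6708; 0.6708 < 1, so it converges for any x₀.

yes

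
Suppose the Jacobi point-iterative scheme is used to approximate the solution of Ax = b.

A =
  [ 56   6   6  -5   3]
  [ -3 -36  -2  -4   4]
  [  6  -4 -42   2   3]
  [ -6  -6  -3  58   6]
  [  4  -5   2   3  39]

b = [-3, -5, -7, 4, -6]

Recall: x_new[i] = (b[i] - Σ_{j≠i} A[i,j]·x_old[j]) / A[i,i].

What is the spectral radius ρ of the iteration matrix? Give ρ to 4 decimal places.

0.2374

Split A = D + L + U, D = diag(56, -36, -42, 58, 39).
Jacobi T = -D⁻¹(L+U): T[1,2] = -(-2)/(-36) = -0.0556; T[1,1] = 0.
  T[0,:] = [+0.0000  -0.1071  -0.1071  +0.0893  -0.0536]
  T[1,:] = [-0.0833  +0.0000  -0.0556  -0.1111  +0.1111]
  T[2,:] = [+0.1429  -0.0952  +0.0000  +0.0476  +0.0714]
  T[3,:] = [+0.1034  +0.1034  +0.0517  +0.0000  -0.1034]
  T[4,:] = [-0.1026  +0.1282  -0.0513  -0.0769  +0.0000]
moduli |λ_i(T)| = 0.2374, 0.1328, 0.1328, 0.0806, 0.0806.
spectral radius ρ = 0.2374; 0.2374 < 1: convergent.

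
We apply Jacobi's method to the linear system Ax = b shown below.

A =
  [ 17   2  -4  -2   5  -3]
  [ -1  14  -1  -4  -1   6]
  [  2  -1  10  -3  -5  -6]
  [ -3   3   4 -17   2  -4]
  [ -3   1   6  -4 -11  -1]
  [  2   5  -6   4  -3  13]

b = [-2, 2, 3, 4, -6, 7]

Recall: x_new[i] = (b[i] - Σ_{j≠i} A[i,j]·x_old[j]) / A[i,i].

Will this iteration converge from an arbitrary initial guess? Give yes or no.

A = D + L + U where D = diag(17, 14, 10, -17, -11, 13).
Jacobi T = -D⁻¹(L+U): T[2,5] = -(-6)/(10) = +0.6000; T[2,2] = 0.
  T[0,:] = [+0.0000, -0.1176, +0.2353, +0.1176, -0.2941, +0.1765]
  T[1,:] = [+0.0714, +0.0000, +0.0714, +0.2857, +0.0714, -0.4286]
  T[2,:] = [-0.2000, +0.1000, +0.0000, +0.3000, +0.5000, +0.6000]
  T[3,:] = [-0.1765, +0.1765, +0.2353, +0.0000, +0.1176, -0.2353]
  T[4,:] = [-0.2727, +0.0909, +0.5455, -0.3636, +0.0000, -0.0909]
  T[5,:] = [-0.1538, -0.3846, +0.4615, -0.3077, +0.2308, +0.0000]
eigenvalue magnitudes: 0.8488, 0.7025, 0.5086, 0.4714, 0.1371, 0.1371.
ρ(T) = max|λ| = 0.8488; 0.8488 < 1: convergent.

yes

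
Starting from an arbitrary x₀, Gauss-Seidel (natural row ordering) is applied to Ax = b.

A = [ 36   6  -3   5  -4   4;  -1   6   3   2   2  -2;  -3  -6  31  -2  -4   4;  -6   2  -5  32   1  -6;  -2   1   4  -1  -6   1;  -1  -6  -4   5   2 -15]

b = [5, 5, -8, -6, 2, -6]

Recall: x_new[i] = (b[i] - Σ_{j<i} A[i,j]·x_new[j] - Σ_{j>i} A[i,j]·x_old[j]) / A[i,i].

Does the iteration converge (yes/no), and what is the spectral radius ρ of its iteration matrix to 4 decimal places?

Split A = D + L + U, D = diag(36, 6, 31, 32, -6, -15).
Gauss-Seidel: T = -(D+L)⁻¹U, row 0 first, T[0,2] = -(-3)/(36) = +0.0833; later rows by forward substitution.
  T[0,:] = [+0.0000 -0.1667 +0.0833 -0.1389 +0.1111 -0.1111]
  T[1,:] = [+0.0000 -0.0278 -0.4861 -0.3565 -0.3148 +0.3148]
  T[2,:] = [+0.0000 -0.0215 -0.0860 -0.0179 +0.0789 -0.0789]
  T[3,:] = [+0.0000 -0.0329 +0.0326 -0.0066 +0.0216 +0.1347]
  T[4,:] = [+0.0000 +0.0421 -0.1716 -0.0240 -0.0405 +0.1812]
  T[5,:] = [+0.0000 +0.0226 +0.1998 +0.1512 +0.0993 -0.0284]
moduli |λ_i(T)| = 0.2510, 0.1555, 0.1357, 0.1357, 0.0026, 0.0000.
ρ = 0.2510; 0.2510 < 1, so it converges for any x₀.

yes, ρ = 0.2510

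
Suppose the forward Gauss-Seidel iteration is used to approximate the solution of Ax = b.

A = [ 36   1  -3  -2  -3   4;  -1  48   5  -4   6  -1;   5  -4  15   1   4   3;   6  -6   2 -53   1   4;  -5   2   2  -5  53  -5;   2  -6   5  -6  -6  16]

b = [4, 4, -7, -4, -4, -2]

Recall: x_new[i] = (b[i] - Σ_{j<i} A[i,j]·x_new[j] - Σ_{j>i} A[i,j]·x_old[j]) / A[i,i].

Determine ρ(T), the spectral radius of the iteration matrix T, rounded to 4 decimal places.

Write A = D+L+U with D = diag(36, 48, 15, -53, 53, 16).
GS T = -(D+L)⁻¹U: row 0 first, T[0,5] = -(4)/(36) = -0.1111; later rows by forward substitution.
  T[0,:] = [+0.0000  -0.0278  +0.0833  +0.0556  +0.0833  -0.1111]
  T[1,:] = [+0.0000  -0.0006  -0.1024  +0.0845  -0.1233  +0.0185]
  T[2,:] = [+0.0000  +0.0091  -0.0551  -0.0627  -0.3273  -0.1580]
  T[3,:] = [+0.0000  -0.0027  +0.0190  -0.0056  +0.0299  +0.0548]
  T[4,:] = [+0.0000  -0.0032  +0.0156  +0.0039  +0.0277  +0.0943]
  T[5,:] = [+0.0000  -0.0018  -0.0187  +0.0437  +0.0672  +0.1261]
moduli |λ_i(T)| = 0.1891, 0.0831, 0.0831, 0.0079, 0.0042, 0.0000.
ρ(T) = max|λ| = 0.1891; 0.1891 < 1: convergent.

0.1891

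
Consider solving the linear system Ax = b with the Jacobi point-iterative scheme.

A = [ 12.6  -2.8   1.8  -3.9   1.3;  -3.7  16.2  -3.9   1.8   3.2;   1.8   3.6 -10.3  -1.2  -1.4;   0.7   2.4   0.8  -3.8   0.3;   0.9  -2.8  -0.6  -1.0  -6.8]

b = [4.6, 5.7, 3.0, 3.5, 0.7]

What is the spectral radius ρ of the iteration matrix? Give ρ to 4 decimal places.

Split A = D + L + U, D = diag(12.6, 16.2, -10.3, -3.8, -6.8).
Jacobi: T = -D⁻¹(L+U), T[3,0] = -(0.7)/(-3.8) = +0.1842; T[3,3] = 0.
  T[0,:] = [+0.0000, +0.2222, -0.1429, +0.3095, -0.1032]
  T[1,:] = [+0.2284, +0.0000, +0.2407, -0.1111, -0.1975]
  T[2,:] = [+0.1748, +0.3495, +0.0000, -0.1165, -0.1359]
  T[3,:] = [+0.1842, +0.6316, +0.2105, +0.0000, +0.0789]
  T[4,:] = [+0.1324, -0.4118, -0.0882, -0.1471, +0.0000]
eigenvalue magnitudes: 0.5500, 0.3901, 0.3901, 0.2998, 0.1588.
ρ = 0.5500; 0.5500 < 1, so it converges for any x₀.

0.5500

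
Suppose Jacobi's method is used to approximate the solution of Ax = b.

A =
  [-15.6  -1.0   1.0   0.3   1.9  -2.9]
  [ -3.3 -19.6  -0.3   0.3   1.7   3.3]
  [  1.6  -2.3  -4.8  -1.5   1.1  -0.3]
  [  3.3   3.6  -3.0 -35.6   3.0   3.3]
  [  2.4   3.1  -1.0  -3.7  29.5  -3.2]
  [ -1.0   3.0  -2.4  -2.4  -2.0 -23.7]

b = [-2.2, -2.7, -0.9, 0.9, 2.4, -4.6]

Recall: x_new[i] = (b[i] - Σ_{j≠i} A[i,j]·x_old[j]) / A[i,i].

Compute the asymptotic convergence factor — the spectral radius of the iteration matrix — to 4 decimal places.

Let D = diag(-15.6, -19.6, -4.8, -35.6, 29.5, -23.7); L, U the strict triangles.
T_J = -D⁻¹(L+U): T[2,3] = -(-1.5)/(-4.8) = -0.3125; T[2,2] = 0.
  T[0,:] = [+0.0000  -0.0641  +0.0641  +0.0192  +0.1218  -0.1859]
  T[1,:] = [-0.1684  +0.0000  -0.0153  +0.0153  +0.0867  +0.1684]
  T[2,:] = [+0.3333  -0.4792  +0.0000  -0.3125  +0.2292  -0.0625]
  T[3,:] = [+0.0927  +0.1011  -0.0843  +0.0000  +0.0843  +0.0927]
  T[4,:] = [-0.0814  -0.1051  +0.0339  +0.1254  +0.0000  +0.1085]
  T[5,:] = [-0.0422  +0.1266  -0.1013  -0.1013  -0.0844  +0.0000]
moduli |λ_i(T)| = 0.3847, 0.1930, 0.1930, 0.1861, 0.1861, 0.1305.
ρ(T) = max|λ| = 0.3847; 0.3847 < 1 ⇒ converges.

0.3847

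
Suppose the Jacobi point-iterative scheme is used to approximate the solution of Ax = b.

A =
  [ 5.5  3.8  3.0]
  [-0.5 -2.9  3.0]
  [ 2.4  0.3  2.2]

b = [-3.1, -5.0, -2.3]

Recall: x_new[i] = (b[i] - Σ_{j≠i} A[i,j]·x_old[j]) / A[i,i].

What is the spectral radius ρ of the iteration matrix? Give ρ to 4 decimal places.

1.1212

Split A = D + L + U, D = diag(5.5, -2.9, 2.2).
Jacobi T = -D⁻¹(L+U): T[1,2] = -(3)/(-2.9) = +1.0345; T[1,1] = 0.
  T[0,:] = [+0.0000 -0.6909 -0.5455]
  T[1,:] = [-0.1724 +0.0000 +1.0345]
  T[2,:] = [-1.0909 -0.1364 +0.0000]
|λ(T)| sorted: 1.1212, 0.8270, 0.8270.
ρ(T) = max|λ| = 1.1212; 1.1212 > 1, so it fails to converge.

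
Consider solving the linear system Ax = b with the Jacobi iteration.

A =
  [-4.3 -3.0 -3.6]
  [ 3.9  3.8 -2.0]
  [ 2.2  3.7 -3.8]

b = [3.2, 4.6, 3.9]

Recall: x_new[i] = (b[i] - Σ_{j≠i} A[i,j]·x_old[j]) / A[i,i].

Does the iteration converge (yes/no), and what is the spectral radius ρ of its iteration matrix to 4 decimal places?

Write A = D+L+U with D = diag(-4.3, 3.8, -3.8).
Jacobi: T = -D⁻¹(L+U), T[0,1] = -(-3)/(-4.3) = -0.6977; T[0,0] = 0.
  T[0,:] = [+0.0000  -0.6977  -0.8372]
  T[1,:] = [-1.0263  +0.0000  +0.5263]
  T[2,:] = [+0.5789  +0.9737  +0.0000]
moduli |λ_i(T)| = 1.1370, 0.7409, 0.7409.
ρ(T) = max|λ| = 1.1370; 1.1370 > 1 ⇒ diverges.

no, ρ = 1.1370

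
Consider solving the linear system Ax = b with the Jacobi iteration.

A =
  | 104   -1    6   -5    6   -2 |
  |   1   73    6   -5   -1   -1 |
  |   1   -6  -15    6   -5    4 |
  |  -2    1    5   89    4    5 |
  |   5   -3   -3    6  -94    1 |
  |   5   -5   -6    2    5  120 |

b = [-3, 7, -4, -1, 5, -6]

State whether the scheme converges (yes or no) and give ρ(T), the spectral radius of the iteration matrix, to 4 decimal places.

yes, ρ = 0.2045

Write A = D+L+U with D = diag(104, 73, -15, 89, -94, 120).
T_J = -D⁻¹(L+U): T[5,1] = -(-5)/(120) = +0.0417; T[5,5] = 0.
  T[0,:] = [+0.0000  +0.0096  -0.0577  +0.0481  -0.0577  +0.0192]
  T[1,:] = [-0.0137  +0.0000  -0.0822  +0.0685  +0.0137  +0.0137]
  T[2,:] = [+0.0667  -0.4000  +0.0000  +0.4000  -0.3333  +0.2667]
  T[3,:] = [+0.0225  -0.0112  -0.0562  +0.0000  -0.0449  -0.0562]
  T[4,:] = [+0.0532  -0.0319  -0.0319  +0.0638  +0.0000  +0.0106]
  T[5,:] = [-0.0417  +0.0417  +0.0500  -0.0167  -0.0417  +0.0000]
eigenvalue magnitudes: 0.2045, 0.1611, 0.0940, 0.0940, 0.0458, 0.0458.
ρ(T) = max|λ| = 0.2045; 0.2045 < 1 ⇒ converges.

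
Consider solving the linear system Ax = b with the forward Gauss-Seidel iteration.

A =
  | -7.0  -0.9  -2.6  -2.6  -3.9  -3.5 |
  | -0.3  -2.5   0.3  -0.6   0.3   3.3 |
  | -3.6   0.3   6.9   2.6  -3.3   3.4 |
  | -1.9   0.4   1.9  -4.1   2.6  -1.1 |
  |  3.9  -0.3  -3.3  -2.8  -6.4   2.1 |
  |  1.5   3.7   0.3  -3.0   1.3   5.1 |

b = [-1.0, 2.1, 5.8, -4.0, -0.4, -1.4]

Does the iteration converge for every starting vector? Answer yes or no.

no

Diagonal D = diag(-7, -2.5, 6.9, -4.1, -6.4, 5.1); L, U strict lower/upper.
T_GS = -(D+L)⁻¹U: row 0 first, T[0,3] = -(-2.6)/(-7) = -0.3714; later rows by forward substitution.
  T[0,:] = [+0.0000 -0.1286 -0.3714 -0.3714 -0.5571 -0.5000]
  T[1,:] = [+0.0000 +0.0154 +0.1646 -0.1954 +0.1869 +1.3800]
  T[2,:] = [+0.0000 -0.0678 -0.2009 -0.5621 +0.1795 -0.8136]
  T[3,:] = [+0.0000 +0.0297 +0.0951 -0.1074 +0.9937 -0.2790]
  T[4,:] = [+0.0000 -0.0571 -0.1720 +0.1197 -0.8756 +0.5003]
  T[5,:] = [+0.0000 +0.0626 +0.1014 +0.1904 +0.8255 -1.0979]
|eigenvalues of T|: 1.5207, 0.4900, 0.4900, 0.1955, 0.0050, 0.0000.
ρ(T) = max|λ| = 1.5207; 1.5207 > 1 ⇒ diverges.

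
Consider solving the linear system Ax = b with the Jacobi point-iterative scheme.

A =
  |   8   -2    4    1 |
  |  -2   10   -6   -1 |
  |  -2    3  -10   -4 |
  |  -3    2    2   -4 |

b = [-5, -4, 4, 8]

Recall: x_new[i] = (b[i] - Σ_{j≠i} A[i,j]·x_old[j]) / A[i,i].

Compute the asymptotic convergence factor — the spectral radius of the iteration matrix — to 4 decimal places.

Write A = D+L+U with D = diag(8, 10, -10, -4).
Jacobi T = -D⁻¹(L+U): T[3,2] = -(2)/(-4) = +0.5000; T[3,3] = 0.
  T[0,:] = [+0.0000, +0.2500, -0.5000, -0.1250]
  T[1,:] = [+0.2000, +0.0000, +0.6000, +0.1000]
  T[2,:] = [-0.2000, +0.3000, +0.0000, -0.4000]
  T[3,:] = [-0.7500, +0.5000, +0.5000, +0.0000]
eigenvalue magnitudes: 0.8646, 0.5718, 0.5718, 0.2321.
ρ = 0.8646; 0.8646 < 1, so it converges for any x₀.

0.8646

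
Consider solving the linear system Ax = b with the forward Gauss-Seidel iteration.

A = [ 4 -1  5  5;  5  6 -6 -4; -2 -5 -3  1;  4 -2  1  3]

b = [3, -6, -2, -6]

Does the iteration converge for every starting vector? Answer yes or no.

no

Let D = diag(4, 6, -3, 3); L, U the strict triangles.
Gauss-Seidel: T = -(D+L)⁻¹U, row 0 first, T[0,1] = -(-1)/(4) = +0.2500; later rows by forward substitution.
  T[0,:] = [+0.0000 +0.2500 -1.2500 -1.2500]
  T[1,:] = [+0.0000 -0.2083 +2.0417 +1.7083]
  T[2,:] = [+0.0000 +0.1806 -2.5694 -1.6806]
  T[3,:] = [+0.0000 -0.5324 +3.8843 +3.3657]
eigenvalue magnitudes: 1.6219, 1.0964, 0.0625, 0.0000.
spectral radius ρ = 1.6219; 1.6219 > 1 ⇒ diverges.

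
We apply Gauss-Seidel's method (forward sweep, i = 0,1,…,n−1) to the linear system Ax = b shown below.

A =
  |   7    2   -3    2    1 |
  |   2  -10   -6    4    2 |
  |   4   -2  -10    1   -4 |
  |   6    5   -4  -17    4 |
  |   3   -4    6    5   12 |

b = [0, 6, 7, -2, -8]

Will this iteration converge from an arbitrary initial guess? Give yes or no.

yes

Split A = D + L + U, D = diag(7, -10, -10, -17, 12).
Gauss-Seidel: T = -(D+L)⁻¹U, row 0 first, T[0,2] = -(-3)/(7) = +0.4286; later rows by forward substitution.
  T[0,:] = [+0.0000 -0.2857 +0.4286 -0.2857 -0.1429]
  T[1,:] = [+0.0000 -0.0571 -0.5143 +0.3429 +0.1714]
  T[2,:] = [+0.0000 -0.1029 +0.2743 -0.0829 -0.4914]
  T[3,:] = [+0.0000 -0.0934 -0.0645 +0.0195 +0.3509]
  T[4,:] = [+0.0000 +0.1427 -0.3888 +0.2190 +0.1924]
|λ(T)| sorted: 0.8443, 0.2704, 0.2704, 0.0163, 0.0000.
spectral radius ρ = 0.8443; 0.8443 < 1: convergent.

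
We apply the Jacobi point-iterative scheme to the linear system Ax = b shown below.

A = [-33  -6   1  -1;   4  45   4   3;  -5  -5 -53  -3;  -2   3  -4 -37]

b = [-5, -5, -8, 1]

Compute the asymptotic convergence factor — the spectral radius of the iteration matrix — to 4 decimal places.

0.1922

Write A = D+L+U with D = diag(-33, 45, -53, -37).
T_J = -D⁻¹(L+U): T[2,0] = -(-5)/(-53) = -0.0943; T[2,2] = 0.
  T[0,:] = [+0.0000, -0.1818, +0.0303, -0.0303]
  T[1,:] = [-0.0889, +0.0000, -0.0889, -0.0667]
  T[2,:] = [-0.0943, -0.0943, +0.0000, -0.0566]
  T[3,:] = [-0.0541, +0.0811, -0.1081, +0.0000]
moduli |λ_i(T)| = 0.1922, 0.0796, 0.0796, 0.0442.
spectral radius ρ = 0.1922; 0.1922 < 1, so it converges for any x₀.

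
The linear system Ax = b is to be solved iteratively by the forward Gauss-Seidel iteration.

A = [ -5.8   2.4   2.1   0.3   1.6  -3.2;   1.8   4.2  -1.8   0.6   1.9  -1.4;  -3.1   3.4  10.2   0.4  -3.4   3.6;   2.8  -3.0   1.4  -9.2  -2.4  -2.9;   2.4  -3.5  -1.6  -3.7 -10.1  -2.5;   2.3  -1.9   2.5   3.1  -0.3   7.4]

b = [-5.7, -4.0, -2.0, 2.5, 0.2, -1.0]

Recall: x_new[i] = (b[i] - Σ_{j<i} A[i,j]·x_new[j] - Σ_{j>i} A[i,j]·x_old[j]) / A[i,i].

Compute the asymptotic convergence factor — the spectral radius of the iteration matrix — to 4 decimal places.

0.9310

Let D = diag(-5.8, 4.2, 10.2, -9.2, -10.1, 7.4); L, U the strict triangles.
T_GS = -(D+L)⁻¹U: row 0 first, T[0,3] = -(0.3)/(-5.8) = +0.0517; later rows by forward substitution.
  T[0,:] = [+0.0000, +0.4138, +0.3621, +0.0517, +0.2759, -0.5517]
  T[1,:] = [+0.0000, -0.1773, +0.2734, -0.1650, -0.5706, +0.5698]
  T[2,:] = [+0.0000, +0.1849, +0.0189, +0.0315, +0.6074, -0.7106]
  T[3,:] = [+0.0000, +0.2119, +0.0239, +0.0743, +0.1016, -0.7771]
  T[4,:] = [+0.0000, +0.0529, -0.0205, +0.0372, +0.1299, -0.1788]
  T[5,:] = [+0.0000, -0.3232, -0.0596, -0.0987, -0.4747, +0.8761]
eigenvalue magnitudes: 0.9310, 0.1533, 0.1533, 0.0799, 0.0799, 0.0000.
ρ = 0.9310; 0.9310 < 1 ⇒ converges.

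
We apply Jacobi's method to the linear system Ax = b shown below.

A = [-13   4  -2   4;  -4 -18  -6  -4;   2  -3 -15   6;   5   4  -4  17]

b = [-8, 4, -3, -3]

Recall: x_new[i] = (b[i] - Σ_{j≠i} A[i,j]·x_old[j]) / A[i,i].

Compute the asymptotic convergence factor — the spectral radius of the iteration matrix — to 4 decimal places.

Split A = D + L + U, D = diag(-13, -18, -15, 17).
Jacobi T = -D⁻¹(L+U): T[1,3] = -(-4)/(-18) = -0.2222; T[1,1] = 0.
  T[0,:] = [+0.0000  +0.3077  -0.1538  +0.3077]
  T[1,:] = [-0.2222  +0.0000  -0.3333  -0.2222]
  T[2,:] = [+0.1333  -0.2000  +0.0000  +0.4000]
  T[3,:] = [-0.2941  -0.2353  +0.2353  +0.0000]
moduli |λ_i(T)| = 0.5391, 0.4297, 0.4297, 0.2883.
ρ(T) = max|λ| = 0.5391; 0.5391 < 1 ⇒ converges.

0.5391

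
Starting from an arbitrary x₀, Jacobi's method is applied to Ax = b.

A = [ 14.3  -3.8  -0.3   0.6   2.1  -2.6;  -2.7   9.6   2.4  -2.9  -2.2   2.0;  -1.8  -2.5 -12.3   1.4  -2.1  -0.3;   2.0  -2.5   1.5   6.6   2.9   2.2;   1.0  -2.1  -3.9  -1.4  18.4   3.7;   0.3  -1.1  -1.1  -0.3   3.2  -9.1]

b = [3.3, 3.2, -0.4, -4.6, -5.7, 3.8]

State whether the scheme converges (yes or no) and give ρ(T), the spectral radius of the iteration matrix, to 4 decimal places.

Write A = D+L+U with D = diag(14.3, 9.6, -12.3, 6.6, 18.4, -9.1).
Jacobi T = -D⁻¹(L+U): T[2,4] = -(-2.1)/(-12.3) = -0.1707; T[2,2] = 0.
  T[0,:] = [+0.0000  +0.2657  +0.0210  -0.0420  -0.1469  +0.1818]
  T[1,:] = [+0.2813  +0.0000  -0.2500  +0.3021  +0.2292  -0.2083]
  T[2,:] = [-0.1463  -0.2033  +0.0000  +0.1138  -0.1707  -0.0244]
  T[3,:] = [-0.3030  +0.3788  -0.2273  +0.0000  -0.4394  -0.3333]
  T[4,:] = [-0.0543  +0.1141  +0.2120  +0.0761  +0.0000  -0.2011]
  T[5,:] = [+0.0330  -0.1209  -0.1209  -0.0330  +0.3516  +0.0000]
|λ(T)| sorted: 0.5951, 0.4731, 0.3420, 0.3420, 0.2141, 0.2141.
ρ = 0.5951; 0.5951 < 1, so it converges for any x₀.

yes, ρ = 0.5951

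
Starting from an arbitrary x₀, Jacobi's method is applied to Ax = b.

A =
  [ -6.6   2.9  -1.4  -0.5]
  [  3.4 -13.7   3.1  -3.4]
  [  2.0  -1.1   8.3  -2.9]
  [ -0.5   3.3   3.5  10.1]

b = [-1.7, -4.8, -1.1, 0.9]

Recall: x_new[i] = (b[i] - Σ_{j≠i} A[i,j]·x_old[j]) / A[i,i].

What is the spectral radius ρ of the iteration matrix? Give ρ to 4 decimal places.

Let D = diag(-6.6, -13.7, 8.3, 10.1); L, U the strict triangles.
Jacobi: T = -D⁻¹(L+U), T[1,2] = -(3.1)/(-13.7) = +0.2263; T[1,1] = 0.
  T[0,:] = [+0.0000  +0.4394  -0.2121  -0.0758]
  T[1,:] = [+0.2482  +0.0000  +0.2263  -0.2482]
  T[2,:] = [-0.2410  +0.1325  +0.0000  +0.3494]
  T[3,:] = [+0.0495  -0.3267  -0.3465  +0.0000]
eigenvalue magnitudes: 0.5269, 0.2507, 0.2507, 0.2311.
spectral radius ρ = 0.5269; 0.5269 < 1 ⇒ converges.

0.5269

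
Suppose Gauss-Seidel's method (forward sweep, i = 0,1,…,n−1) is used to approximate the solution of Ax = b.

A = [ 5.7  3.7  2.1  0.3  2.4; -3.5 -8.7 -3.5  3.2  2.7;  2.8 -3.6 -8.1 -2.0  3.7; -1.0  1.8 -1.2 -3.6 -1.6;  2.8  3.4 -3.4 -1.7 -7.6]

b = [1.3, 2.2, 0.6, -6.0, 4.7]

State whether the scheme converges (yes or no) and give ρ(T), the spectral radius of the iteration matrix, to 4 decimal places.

yes, ρ = 0.8927

Write A = D+L+U with D = diag(5.7, -8.7, -8.1, -3.6, -7.6).
T_GS = -(D+L)⁻¹U: row 0 first, T[0,3] = -(0.3)/(5.7) = -0.0526; later rows by forward substitution.
  T[0,:] = [+0.0000, -0.6491, -0.3684, -0.0526, -0.4211]
  T[1,:] = [+0.0000, +0.2611, -0.2541, +0.3890, +0.4797]
  T[2,:] = [+0.0000, -0.3405, -0.0144, -0.4380, +0.0980]
  T[3,:] = [+0.0000, +0.4244, -0.0199, +0.3551, -0.1203]
  T[4,:] = [+0.0000, -0.0649, -0.2385, +0.2711, +0.0425]
|roots of det(T-λI)|: 0.8927, 0.3799, 0.3799, 0.0819, 0.0000.
ρ = 0.8927; 0.8927 < 1: convergent.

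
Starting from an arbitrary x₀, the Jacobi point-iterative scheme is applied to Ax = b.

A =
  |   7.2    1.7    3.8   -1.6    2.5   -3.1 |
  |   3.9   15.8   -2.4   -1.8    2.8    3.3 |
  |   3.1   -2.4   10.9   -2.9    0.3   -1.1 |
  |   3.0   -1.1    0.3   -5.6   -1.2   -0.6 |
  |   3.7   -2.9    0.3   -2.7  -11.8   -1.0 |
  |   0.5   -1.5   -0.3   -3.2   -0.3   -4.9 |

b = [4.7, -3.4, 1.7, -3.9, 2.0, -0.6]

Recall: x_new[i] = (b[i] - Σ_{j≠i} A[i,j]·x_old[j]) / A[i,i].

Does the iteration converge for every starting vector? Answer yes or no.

yes

Let D = diag(7.2, 15.8, 10.9, -5.6, -11.8, -4.9); L, U the strict triangles.
Jacobi T = -D⁻¹(L+U): T[5,4] = -(-0.3)/(-4.9) = -0.0612; T[5,5] = 0.
  T[0,:] = [+0.0000, -0.2361, -0.5278, +0.2222, -0.3472, +0.4306]
  T[1,:] = [-0.2468, +0.0000, +0.1519, +0.1139, -0.1772, -0.2089]
  T[2,:] = [-0.2844, +0.2202, +0.0000, +0.2661, -0.0275, +0.1009]
  T[3,:] = [+0.5357, -0.1964, +0.0536, +0.0000, -0.2143, -0.1071]
  T[4,:] = [+0.3136, -0.2458, +0.0254, -0.2288, +0.0000, -0.0847]
  T[5,:] = [+0.1020, -0.3061, -0.0612, -0.6531, -0.0612, +0.0000]
moduli |λ_i(T)| = 0.8208, 0.5136, 0.5136, 0.2708, 0.1491, 0.0593.
ρ(T) = max|λ| = 0.8208; 0.8208 < 1: convergent.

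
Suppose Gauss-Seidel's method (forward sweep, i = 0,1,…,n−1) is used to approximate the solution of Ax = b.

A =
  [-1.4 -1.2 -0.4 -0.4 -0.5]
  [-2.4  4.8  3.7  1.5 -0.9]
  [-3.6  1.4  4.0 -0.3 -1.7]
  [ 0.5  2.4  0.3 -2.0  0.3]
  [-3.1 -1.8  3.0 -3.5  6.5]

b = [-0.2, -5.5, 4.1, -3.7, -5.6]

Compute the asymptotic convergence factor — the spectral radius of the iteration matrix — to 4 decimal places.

1.3814

A = D + L + U where D = diag(-1.4, 4.8, 4, -2, 6.5).
GS T = -(D+L)⁻¹U: row 0 first, T[0,2] = -(-0.4)/(-1.4) = -0.2857; later rows by forward substitution.
  T[0,:] = [+0.0000 -0.8571 -0.2857 -0.2857 -0.3571]
  T[1,:] = [+0.0000 -0.4286 -0.9137 -0.4554 +0.0089]
  T[2,:] = [+0.0000 -0.6214 +0.0626 -0.0228 +0.1004]
  T[3,:] = [+0.0000 -0.8218 -1.1585 -0.6213 +0.0865]
  T[4,:] = [+0.0000 -0.6832 -1.0420 -0.5864 -0.1676]
|λ(T)| sorted: 1.3814, 0.4953, 0.2478, 0.0209, 0.0000.
ρ(T) = max|λ| = 1.3814; 1.3814 > 1, so it fails to converge.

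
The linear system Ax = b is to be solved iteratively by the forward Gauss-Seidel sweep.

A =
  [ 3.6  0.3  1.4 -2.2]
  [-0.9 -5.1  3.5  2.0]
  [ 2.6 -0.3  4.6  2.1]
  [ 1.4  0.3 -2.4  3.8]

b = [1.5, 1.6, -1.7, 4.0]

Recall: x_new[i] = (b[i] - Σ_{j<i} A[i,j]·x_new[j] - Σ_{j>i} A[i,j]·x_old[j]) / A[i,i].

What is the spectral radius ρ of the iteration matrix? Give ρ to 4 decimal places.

0.5902

Write A = D+L+U with D = diag(3.6, -5.1, 4.6, 3.8).
GS T = -(D+L)⁻¹U: row 0 first, T[0,3] = -(-2.2)/(3.6) = +0.6111; later rows by forward substitution.
  T[0,:] = [+0.0000, -0.0833, -0.3889, +0.6111]
  T[1,:] = [+0.0000, +0.0147, +0.7549, +0.2843]
  T[2,:] = [+0.0000, +0.0481, +0.2690, -0.7834]
  T[3,:] = [+0.0000, +0.0599, +0.2536, -0.7424]
|eigenvalues of T|: 0.5902, 0.1277, 0.1277, 0.0000.
ρ(T) = max|λ| = 0.5902; 0.5902 < 1: convergent.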